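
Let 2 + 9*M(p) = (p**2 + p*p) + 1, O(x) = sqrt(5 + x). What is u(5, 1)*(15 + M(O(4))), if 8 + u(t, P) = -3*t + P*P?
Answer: -3344/9 ≈ -371.56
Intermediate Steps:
M(p) = -1/9 + 2*p**2/9 (M(p) = -2/9 + ((p**2 + p*p) + 1)/9 = -2/9 + ((p**2 + p**2) + 1)/9 = -2/9 + (2*p**2 + 1)/9 = -2/9 + (1 + 2*p**2)/9 = -2/9 + (1/9 + 2*p**2/9) = -1/9 + 2*p**2/9)
u(t, P) = -8 + P**2 - 3*t (u(t, P) = -8 + (-3*t + P*P) = -8 + (-3*t + P**2) = -8 + (P**2 - 3*t) = -8 + P**2 - 3*t)
u(5, 1)*(15 + M(O(4))) = (-8 + 1**2 - 3*5)*(15 + (-1/9 + 2*(sqrt(5 + 4))**2/9)) = (-8 + 1 - 15)*(15 + (-1/9 + 2*(sqrt(9))**2/9)) = -22*(15 + (-1/9 + (2/9)*3**2)) = -22*(15 + (-1/9 + (2/9)*9)) = -22*(15 + (-1/9 + 2)) = -22*(15 + 17/9) = -22*152/9 = -3344/9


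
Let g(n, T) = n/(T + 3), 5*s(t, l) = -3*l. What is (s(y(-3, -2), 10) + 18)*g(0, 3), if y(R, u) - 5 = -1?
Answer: 0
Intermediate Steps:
y(R, u) = 4 (y(R, u) = 5 - 1 = 4)
s(t, l) = -3*l/5 (s(t, l) = (-3*l)/5 = -3*l/5)
g(n, T) = n/(3 + T)
(s(y(-3, -2), 10) + 18)*g(0, 3) = (-3/5*10 + 18)*(0/(3 + 3)) = (-6 + 18)*(0/6) = 12*(0*(1/6)) = 12*0 = 0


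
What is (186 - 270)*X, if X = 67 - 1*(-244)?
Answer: -26124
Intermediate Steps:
X = 311 (X = 67 + 244 = 311)
(186 - 270)*X = (186 - 270)*311 = -84*311 = -26124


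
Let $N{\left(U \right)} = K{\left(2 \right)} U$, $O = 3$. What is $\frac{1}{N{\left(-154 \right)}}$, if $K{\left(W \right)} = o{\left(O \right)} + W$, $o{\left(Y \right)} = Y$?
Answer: $- \frac{1}{770} \approx -0.0012987$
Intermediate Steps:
$K{\left(W \right)} = 3 + W$
$N{\left(U \right)} = 5 U$ ($N{\left(U \right)} = \left(3 + 2\right) U = 5 U$)
$\frac{1}{N{\left(-154 \right)}} = \frac{1}{5 \left(-154\right)} = \frac{1}{-770} = - \frac{1}{770}$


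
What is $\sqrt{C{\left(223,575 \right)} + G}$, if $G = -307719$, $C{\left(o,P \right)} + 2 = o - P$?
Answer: $i \sqrt{308073} \approx 555.04 i$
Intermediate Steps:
$C{\left(o,P \right)} = -2 + o - P$ ($C{\left(o,P \right)} = -2 - \left(P - o\right) = -2 + o - P$)
$\sqrt{C{\left(223,575 \right)} + G} = \sqrt{\left(-2 + 223 - 575\right) - 307719} = \sqrt{-354 - 307719} = \sqrt{-308073} = i \sqrt{308073}$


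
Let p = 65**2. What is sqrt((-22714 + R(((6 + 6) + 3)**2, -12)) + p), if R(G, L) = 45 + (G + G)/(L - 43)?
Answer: I*sqrt(2232714)/11 ≈ 135.84*I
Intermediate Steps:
R(G, L) = 45 + 2*G/(-43 + L) (R(G, L) = 45 + (2*G)/(-43 + L) = 45 + 2*G/(-43 + L))
p = 4225
sqrt((-22714 + R(((6 + 6) + 3)**2, -12)) + p) = sqrt((-22714 + (-1935 + 2*((6 + 6) + 3)**2 + 45*(-12))/(-43 - 12)) + 4225) = sqrt((-22714 + (-1935 + 2*(12 + 3)**2 - 540)/(-55)) + 4225) = sqrt((-22714 - (-1935 + 2*15**2 - 540)/55) + 4225) = sqrt((-22714 - (-1935 + 2*225 - 540)/55) + 4225) = sqrt((-22714 - (-1935 + 450 - 540)/55) + 4225) = sqrt((-22714 - 1/55*(-2025)) + 4225) = sqrt((-22714 + 405/11) + 4225) = sqrt(-249449/11 + 4225) = sqrt(-202974/11) = I*sqrt(2232714)/11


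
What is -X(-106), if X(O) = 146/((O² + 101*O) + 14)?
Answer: -73/272 ≈ -0.26838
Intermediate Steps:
X(O) = 146/(14 + O² + 101*O)
-X(-106) = -146/(14 + (-106)² + 101*(-106)) = -146/(14 + 11236 - 10706) = -146/544 = -1*73/272 = -73/272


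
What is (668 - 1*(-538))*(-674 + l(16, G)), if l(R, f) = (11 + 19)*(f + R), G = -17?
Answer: -849024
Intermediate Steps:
l(R, f) = 30*R + 30*f (l(R, f) = 30*(R + f) = 30*R + 30*f)
(668 - 1*(-538))*(-674 + l(16, G)) = (668 - 1*(-538))*(-674 + (30*16 + 30*(-17))) = (668 + 538)*(-674 + (480 - 510)) = 1206*(-674 - 30) = 1206*(-704) = -849024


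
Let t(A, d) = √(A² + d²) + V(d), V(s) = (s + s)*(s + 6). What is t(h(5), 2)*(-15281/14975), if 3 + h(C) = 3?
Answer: -519554/14975 ≈ -34.695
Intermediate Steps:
V(s) = 2*s*(6 + s) (V(s) = (2*s)*(6 + s) = 2*s*(6 + s))
h(C) = 0 (h(C) = -3 + 3 = 0)
t(A, d) = √(A² + d²) + 2*d*(6 + d)
t(h(5), 2)*(-15281/14975) = (√(0² + 2²) + 2*2*(6 + 2))*(-15281/14975) = (√(0 + 4) + 2*2*8)*(-15281*1/14975) = (√4 + 32)*(-15281/14975) = (2 + 32)*(-15281/14975) = 34*(-15281/14975) = -519554/14975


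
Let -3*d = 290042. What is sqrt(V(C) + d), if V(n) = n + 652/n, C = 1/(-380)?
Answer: I*sqrt(111908773455)/570 ≈ 586.89*I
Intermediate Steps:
C = -1/380 ≈ -0.0026316
d = -290042/3 (d = -1/3*290042 = -290042/3 ≈ -96681.)
sqrt(V(C) + d) = sqrt((-1/380 + 652/(-1/380)) - 290042/3) = sqrt((-1/380 + 652*(-380)) - 290042/3) = sqrt((-1/380 - 247760) - 290042/3) = sqrt(-94148801/380 - 290042/3) = sqrt(-392662363/1140) = I*sqrt(111908773455)/570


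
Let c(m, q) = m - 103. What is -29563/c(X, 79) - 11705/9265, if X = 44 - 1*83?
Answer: 54447817/263126 ≈ 206.93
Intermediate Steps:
X = -39 (X = 44 - 83 = -39)
c(m, q) = -103 + m
-29563/c(X, 79) - 11705/9265 = -29563/(-103 - 39) - 11705/9265 = -29563/(-142) - 11705*1/9265 = -29563*(-1/142) - 2341/1853 = 29563/142 - 2341/1853 = 54447817/263126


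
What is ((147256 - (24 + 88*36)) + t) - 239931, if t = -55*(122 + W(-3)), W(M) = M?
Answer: -102412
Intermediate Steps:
t = -6545 (t = -55*(122 - 3) = -55*119 = -6545)
((147256 - (24 + 88*36)) + t) - 239931 = ((147256 - (24 + 88*36)) - 6545) - 239931 = ((147256 - (24 + 3168)) - 6545) - 239931 = ((147256 - 1*3192) - 6545) - 239931 = ((147256 - 3192) - 6545) - 239931 = (144064 - 6545) - 239931 = 137519 - 239931 = -102412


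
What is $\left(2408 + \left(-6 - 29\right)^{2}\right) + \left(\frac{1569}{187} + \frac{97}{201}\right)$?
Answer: $\frac{136887079}{37587} \approx 3641.9$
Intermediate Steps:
$\left(2408 + \left(-6 - 29\right)^{2}\right) + \left(\frac{1569}{187} + \frac{97}{201}\right) = \left(2408 + \left(-35\right)^{2}\right) + \left(1569 \cdot \frac{1}{187} + 97 \cdot \frac{1}{201}\right) = \left(2408 + 1225\right) + \left(\frac{1569}{187} + \frac{97}{201}\right) = 3633 + \frac{333508}{37587} = \frac{136887079}{37587}$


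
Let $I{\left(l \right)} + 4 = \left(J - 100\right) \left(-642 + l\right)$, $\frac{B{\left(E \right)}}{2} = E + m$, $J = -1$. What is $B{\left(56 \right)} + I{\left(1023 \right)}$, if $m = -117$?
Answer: $-38607$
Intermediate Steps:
$B{\left(E \right)} = -234 + 2 E$ ($B{\left(E \right)} = 2 \left(E - 117\right) = 2 \left(-117 + E\right) = -234 + 2 E$)
$I{\left(l \right)} = 64838 - 101 l$ ($I{\left(l \right)} = -4 + \left(-1 - 100\right) \left(-642 + l\right) = -4 - 101 \left(-642 + l\right) = -4 - \left(-64842 + 101 l\right) = 64838 - 101 l$)
$B{\left(56 \right)} + I{\left(1023 \right)} = \left(-234 + 2 \cdot 56\right) + \left(64838 - 103323\right) = \left(-234 + 112\right) + \left(64838 - 103323\right) = -122 - 38485 = -38607$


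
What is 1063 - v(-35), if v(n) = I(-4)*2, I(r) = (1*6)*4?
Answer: 1015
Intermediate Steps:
I(r) = 24 (I(r) = 6*4 = 24)
v(n) = 48 (v(n) = 24*2 = 48)
1063 - v(-35) = 1063 - 1*48 = 1063 - 48 = 1015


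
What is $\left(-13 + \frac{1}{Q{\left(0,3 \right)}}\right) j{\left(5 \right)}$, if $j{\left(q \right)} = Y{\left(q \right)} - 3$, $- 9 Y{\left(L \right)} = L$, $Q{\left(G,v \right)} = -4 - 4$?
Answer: $\frac{140}{3} \approx 46.667$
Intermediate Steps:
$Q{\left(G,v \right)} = -8$ ($Q{\left(G,v \right)} = -4 - 4 = -8$)
$Y{\left(L \right)} = - \frac{L}{9}$
$j{\left(q \right)} = -3 - \frac{q}{9}$ ($j{\left(q \right)} = - \frac{q}{9} - 3 = -3 - \frac{q}{9}$)
$\left(-13 + \frac{1}{Q{\left(0,3 \right)}}\right) j{\left(5 \right)} = \left(-13 + \frac{1}{-8}\right) \left(-3 - \frac{5}{9}\right) = \left(-13 - \frac{1}{8}\right) \left(-3 - \frac{5}{9}\right) = \left(- \frac{105}{8}\right) \left(- \frac{32}{9}\right) = \frac{140}{3}$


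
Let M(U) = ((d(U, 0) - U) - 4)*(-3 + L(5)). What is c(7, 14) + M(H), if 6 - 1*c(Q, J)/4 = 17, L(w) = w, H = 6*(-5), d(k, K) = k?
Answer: -52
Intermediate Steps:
H = -30
c(Q, J) = -44 (c(Q, J) = 24 - 4*17 = 24 - 68 = -44)
M(U) = -8 (M(U) = ((U - U) - 4)*(-3 + 5) = (0 - 4)*2 = -4*2 = -8)
c(7, 14) + M(H) = -44 - 8 = -52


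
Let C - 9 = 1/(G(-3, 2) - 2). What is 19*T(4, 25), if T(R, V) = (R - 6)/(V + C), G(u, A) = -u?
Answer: -38/35 ≈ -1.0857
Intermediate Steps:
C = 10 (C = 9 + 1/(-1*(-3) - 2) = 9 + 1/(3 - 2) = 9 + 1/1 = 9 + 1 = 10)
T(R, V) = (-6 + R)/(10 + V) (T(R, V) = (R - 6)/(V + 10) = (-6 + R)/(10 + V))
19*T(4, 25) = 19*((-6 + 4)/(10 + 25)) = 19*(-2/35) = -38/35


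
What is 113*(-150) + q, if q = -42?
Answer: -16992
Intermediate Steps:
113*(-150) + q = 113*(-150) - 42 = -16950 - 42 = -16992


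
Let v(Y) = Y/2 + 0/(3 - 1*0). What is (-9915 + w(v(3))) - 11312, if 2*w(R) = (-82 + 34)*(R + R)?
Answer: -21299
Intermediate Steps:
v(Y) = Y/2 (v(Y) = Y*(1/2) + 0/(3 + 0) = Y/2 + 0/3 = Y/2 + 0*(1/3) = Y/2 + 0 = Y/2)
w(R) = -48*R (w(R) = ((-82 + 34)*(R + R))/2 = (-96*R)/2 = -48*R)
(-9915 + w(v(3))) - 11312 = (-9915 - 24*3) - 11312 = (-9915 - 48*3/2) - 11312 = (-9915 - 72) - 11312 = -9987 - 11312 = -21299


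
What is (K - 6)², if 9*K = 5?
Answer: 2401/81 ≈ 29.642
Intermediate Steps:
K = 5/9 (K = (⅑)*5 = 5/9 ≈ 0.55556)
(K - 6)² = (5/9 - 6)² = (-49/9)² = 2401/81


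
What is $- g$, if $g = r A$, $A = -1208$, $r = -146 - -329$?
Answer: $221064$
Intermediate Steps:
$r = 183$ ($r = -146 + 329 = 183$)
$g = -221064$ ($g = 183 \left(-1208\right) = -221064$)
$- g = \left(-1\right) \left(-221064\right) = 221064$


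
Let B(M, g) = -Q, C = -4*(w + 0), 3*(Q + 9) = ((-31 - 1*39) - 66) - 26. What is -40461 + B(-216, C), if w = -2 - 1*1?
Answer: -40398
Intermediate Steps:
Q = -63 (Q = -9 + (((-31 - 1*39) - 66) - 26)/3 = -9 + (((-31 - 39) - 66) - 26)/3 = -9 + ((-70 - 66) - 26)/3 = -9 + (-136 - 26)/3 = -9 + (1/3)*(-162) = -9 - 54 = -63)
w = -3 (w = -2 - 1 = -3)
C = 12 (C = -4*(-3 + 0) = -4*(-3) = 12)
B(M, g) = 63 (B(M, g) = -1*(-63) = 63)
-40461 + B(-216, C) = -40461 + 63 = -40398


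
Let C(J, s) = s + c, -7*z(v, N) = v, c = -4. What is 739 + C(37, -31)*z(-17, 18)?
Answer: 654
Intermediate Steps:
z(v, N) = -v/7
C(J, s) = -4 + s (C(J, s) = s - 4 = -4 + s)
739 + C(37, -31)*z(-17, 18) = 739 + (-4 - 31)*(-1/7*(-17)) = 739 - 35*17/7 = 739 - 85 = 654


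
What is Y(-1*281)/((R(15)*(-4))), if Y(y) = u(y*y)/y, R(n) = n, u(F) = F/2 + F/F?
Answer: 26321/11240 ≈ 2.3417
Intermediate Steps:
u(F) = 1 + F/2 (u(F) = F*(½) + 1 = F/2 + 1 = 1 + F/2)
Y(y) = (1 + y²/2)/y (Y(y) = (1 + (y*y)/2)/y = (1 + y²/2)/y)
Y(-1*281)/((R(15)*(-4))) = (1/(-1*281) + (-1*281)/2)/((15*(-4))) = (1/(-281) + (½)*(-281))/(-60) = (-1/281 - 281/2)*(-1/60) = -78963/562*(-1/60) = 26321/11240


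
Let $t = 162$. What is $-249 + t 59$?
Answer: $9309$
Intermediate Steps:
$-249 + t 59 = -249 + 162 \cdot 59 = -249 + 9558 = 9309$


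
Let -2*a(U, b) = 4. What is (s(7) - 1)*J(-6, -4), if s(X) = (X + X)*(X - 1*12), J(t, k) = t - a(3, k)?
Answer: 284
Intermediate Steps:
a(U, b) = -2 (a(U, b) = -½*4 = -2)
J(t, k) = 2 + t (J(t, k) = t - 1*(-2) = t + 2 = 2 + t)
s(X) = 2*X*(-12 + X) (s(X) = (2*X)*(X - 12) = (2*X)*(-12 + X) = 2*X*(-12 + X))
(s(7) - 1)*J(-6, -4) = (2*7*(-12 + 7) - 1)*(2 - 6) = (2*7*(-5) - 1)*(-4) = (-70 - 1)*(-4) = -71*(-4) = 284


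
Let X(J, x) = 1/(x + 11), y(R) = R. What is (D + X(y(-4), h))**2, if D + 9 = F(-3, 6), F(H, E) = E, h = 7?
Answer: 2809/324 ≈ 8.6698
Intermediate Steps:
X(J, x) = 1/(11 + x)
D = -3 (D = -9 + 6 = -3)
(D + X(y(-4), h))**2 = (-3 + 1/(11 + 7))**2 = (-3 + 1/18)**2 = (-53/18)**2 = 2809/324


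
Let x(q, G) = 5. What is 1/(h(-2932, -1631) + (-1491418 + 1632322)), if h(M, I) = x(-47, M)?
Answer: 1/140909 ≈ 7.0968e-6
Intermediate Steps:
h(M, I) = 5
1/(h(-2932, -1631) + (-1491418 + 1632322)) = 1/(5 + (-1491418 + 1632322)) = 1/(5 + 140904) = 1/140909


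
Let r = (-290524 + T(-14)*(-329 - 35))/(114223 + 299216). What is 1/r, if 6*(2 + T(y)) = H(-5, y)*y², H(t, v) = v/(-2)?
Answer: -95409/86084 ≈ -1.1083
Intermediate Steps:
H(t, v) = -v/2 (H(t, v) = v*(-½) = -v/2)
T(y) = -2 - y³/12 (T(y) = -2 + ((-y/2)*y²)/6 = -2 + (-y³/2)/6 = -2 - y³/12)
r = -86084/95409 (r = (-290524 + (-2 - 1/12*(-14)³)*(-329 - 35))/(114223 + 299216) = (-290524 + (-2 - 1/12*(-2744))*(-364))/413439 = (-290524 + (-2 + 686/3)*(-364))*(1/413439) = (-290524 + (680/3)*(-364))*(1/413439) = (-290524 - 247520/3)*(1/413439) = -1119092/3*1/413439 = -86084/95409 ≈ -0.90226)
1/r = 1/(-86084/95409) = -95409/86084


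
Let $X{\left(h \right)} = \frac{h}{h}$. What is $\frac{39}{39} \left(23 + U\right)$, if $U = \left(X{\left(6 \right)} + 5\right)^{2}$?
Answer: $59$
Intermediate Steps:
$X{\left(h \right)} = 1$
$U = 36$ ($U = \left(1 + 5\right)^{2} = 6^{2} = 36$)
$\frac{39}{39} \left(23 + U\right) = \frac{39}{39} \left(23 + 36\right) = 39 \cdot \frac{1}{39} \cdot 59 = 1 \cdot 59 = 59$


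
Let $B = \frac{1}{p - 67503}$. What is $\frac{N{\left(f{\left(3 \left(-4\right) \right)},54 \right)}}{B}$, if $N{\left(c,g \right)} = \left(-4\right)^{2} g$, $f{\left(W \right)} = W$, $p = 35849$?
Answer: $-27349056$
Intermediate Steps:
$B = - \frac{1}{31654}$ ($B = \frac{1}{35849 - 67503} = \frac{1}{-31654} = - \frac{1}{31654} \approx -3.1592 \cdot 10^{-5}$)
$N{\left(c,g \right)} = 16 g$
$\frac{N{\left(f{\left(3 \left(-4\right) \right)},54 \right)}}{B} = \frac{16 \cdot 54}{- \frac{1}{31654}} = 864 \left(-31654\right) = -27349056$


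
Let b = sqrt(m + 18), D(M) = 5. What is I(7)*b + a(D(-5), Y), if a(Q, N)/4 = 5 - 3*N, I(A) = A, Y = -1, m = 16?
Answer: 32 + 7*sqrt(34) ≈ 72.817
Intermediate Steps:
b = sqrt(34) (b = sqrt(16 + 18) = sqrt(34) ≈ 5.8309)
a(Q, N) = 20 - 12*N (a(Q, N) = 4*(5 - 3*N) = 20 - 12*N)
I(7)*b + a(D(-5), Y) = 7*sqrt(34) + (20 - 12*(-1)) = 7*sqrt(34) + (20 + 12) = 7*sqrt(34) + 32 = 32 + 7*sqrt(34)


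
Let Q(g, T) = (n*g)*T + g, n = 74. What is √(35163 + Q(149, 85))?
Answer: 3*√108058 ≈ 986.17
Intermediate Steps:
Q(g, T) = g + 74*T*g (Q(g, T) = (74*g)*T + g = 74*T*g + g = g + 74*T*g)
√(35163 + Q(149, 85)) = √(35163 + 149*(1 + 74*85)) = √(35163 + 149*(1 + 6290)) = √(35163 + 149*6291) = √(35163 + 937359) = √972522 = 3*√108058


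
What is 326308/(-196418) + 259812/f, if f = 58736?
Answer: 3983215841/1442100956 ≈ 2.7621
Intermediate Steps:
326308/(-196418) + 259812/f = 326308/(-196418) + 259812/58736 = 326308*(-1/196418) + 259812*(1/58736) = -163154/98209 + 64953/14684 = 3983215841/1442100956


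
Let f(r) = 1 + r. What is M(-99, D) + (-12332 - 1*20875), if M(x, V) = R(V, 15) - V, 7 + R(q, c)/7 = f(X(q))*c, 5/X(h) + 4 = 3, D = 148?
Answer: -33824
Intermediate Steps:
X(h) = -5 (X(h) = 5/(-4 + 3) = 5/(-1) = 5*(-1) = -5)
R(q, c) = -49 - 28*c (R(q, c) = -49 + 7*((1 - 5)*c) = -49 + 7*(-4*c) = -49 - 28*c)
M(x, V) = -469 - V (M(x, V) = (-49 - 28*15) - V = (-49 - 420) - V = -469 - V)
M(-99, D) + (-12332 - 1*20875) = (-469 - 1*148) + (-12332 - 1*20875) = (-469 - 148) + (-12332 - 20875) = -617 - 33207 = -33824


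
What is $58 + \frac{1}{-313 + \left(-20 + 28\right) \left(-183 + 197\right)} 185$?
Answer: $\frac{11473}{201} \approx 57.08$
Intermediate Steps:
$58 + \frac{1}{-313 + \left(-20 + 28\right) \left(-183 + 197\right)} 185 = 58 + \frac{1}{-313 + 8 \cdot 14} \cdot 185 = 58 + \frac{1}{-313 + 112} \cdot 185 = 58 + \frac{1}{-201} \cdot 185 = 58 - \frac{185}{201} = \frac{11473}{201}$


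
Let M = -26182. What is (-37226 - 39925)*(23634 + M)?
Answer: 196580748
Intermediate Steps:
(-37226 - 39925)*(23634 + M) = (-37226 - 39925)*(23634 - 26182) = -77151*(-2548) = 196580748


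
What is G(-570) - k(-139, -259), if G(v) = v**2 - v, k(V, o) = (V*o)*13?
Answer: -142543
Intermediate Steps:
k(V, o) = 13*V*o
G(-570) - k(-139, -259) = -570*(-1 - 570) - 13*(-139)*(-259) = -570*(-571) - 1*468013 = 325470 - 468013 = -142543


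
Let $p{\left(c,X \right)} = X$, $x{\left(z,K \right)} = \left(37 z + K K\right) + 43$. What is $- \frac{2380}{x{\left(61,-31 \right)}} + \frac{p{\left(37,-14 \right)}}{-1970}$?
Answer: $- \frac{2321473}{3212085} \approx -0.72273$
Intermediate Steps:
$x{\left(z,K \right)} = 43 + K^{2} + 37 z$ ($x{\left(z,K \right)} = \left(37 z + K^{2}\right) + 43 = \left(K^{2} + 37 z\right) + 43 = 43 + K^{2} + 37 z$)
$- \frac{2380}{x{\left(61,-31 \right)}} + \frac{p{\left(37,-14 \right)}}{-1970} = - \frac{2380}{43 + \left(-31\right)^{2} + 37 \cdot 61} - \frac{14}{-1970} = - \frac{2380}{43 + 961 + 2257} - - \frac{7}{985} = - \frac{2380}{3261} + \frac{7}{985} = - \frac{2321473}{3212085}$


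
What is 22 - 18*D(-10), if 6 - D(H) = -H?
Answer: 94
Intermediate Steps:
D(H) = 6 + H (D(H) = 6 - (-1)*H = 6 + H)
22 - 18*D(-10) = 22 - 18*(6 - 10) = 22 - 18*(-4) = 22 + 72 = 94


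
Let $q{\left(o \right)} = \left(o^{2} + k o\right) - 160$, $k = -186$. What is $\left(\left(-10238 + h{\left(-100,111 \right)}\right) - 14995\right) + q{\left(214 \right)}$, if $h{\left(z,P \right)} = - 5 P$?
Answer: $-19956$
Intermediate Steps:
$q{\left(o \right)} = -160 + o^{2} - 186 o$ ($q{\left(o \right)} = \left(o^{2} - 186 o\right) - 160 = -160 + o^{2} - 186 o$)
$\left(\left(-10238 + h{\left(-100,111 \right)}\right) - 14995\right) + q{\left(214 \right)} = \left(\left(-10238 - 555\right) - 14995\right) - \left(39964 - 45796\right) = \left(\left(-10238 - 555\right) - 14995\right) - -5832 = \left(-10793 - 14995\right) + 5832 = -25788 + 5832 = -19956$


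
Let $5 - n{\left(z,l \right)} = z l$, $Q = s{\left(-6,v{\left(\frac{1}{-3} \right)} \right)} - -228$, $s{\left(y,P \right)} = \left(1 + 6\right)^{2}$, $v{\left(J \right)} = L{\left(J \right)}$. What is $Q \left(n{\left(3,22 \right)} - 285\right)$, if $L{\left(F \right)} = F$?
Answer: $-95842$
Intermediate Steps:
$v{\left(J \right)} = J$
$s{\left(y,P \right)} = 49$ ($s{\left(y,P \right)} = 7^{2} = 49$)
$Q = 277$ ($Q = 49 - -228 = 49 + 228 = 277$)
$n{\left(z,l \right)} = 5 - l z$ ($n{\left(z,l \right)} = 5 - z l = 5 - l z$)
$Q \left(n{\left(3,22 \right)} - 285\right) = 277 \left(\left(5 - 22 \cdot 3\right) - 285\right) = 277 \left(\left(5 - 66\right) - 285\right) = 277 \left(-61 - 285\right) = 277 \left(-346\right) = -95842$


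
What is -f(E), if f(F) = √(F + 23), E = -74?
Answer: -I*√51 ≈ -7.1414*I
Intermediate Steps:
f(F) = √(23 + F)
-f(E) = -√(23 - 74) = -√(-51) = -I*√51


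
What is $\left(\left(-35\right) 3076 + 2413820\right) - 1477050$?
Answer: $829110$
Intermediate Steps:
$\left(\left(-35\right) 3076 + 2413820\right) - 1477050 = \left(-107660 + 2413820\right) - 1477050 = 2306160 - 1477050 = 829110$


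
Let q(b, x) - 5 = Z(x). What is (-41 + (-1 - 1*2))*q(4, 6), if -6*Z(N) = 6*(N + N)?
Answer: 308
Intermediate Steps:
Z(N) = -2*N (Z(N) = -(N + N) = -2*N)
q(b, x) = 5 - 2*x
(-41 + (-1 - 1*2))*q(4, 6) = (-41 + (-1 - 1*2))*(5 - 2*6) = (-41 + (-1 - 2))*(5 - 12) = (-41 - 3)*(-7) = -44*(-7) = 308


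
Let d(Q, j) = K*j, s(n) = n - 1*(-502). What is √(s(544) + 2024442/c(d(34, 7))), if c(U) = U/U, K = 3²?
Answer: 4*√126593 ≈ 1423.2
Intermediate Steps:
K = 9
s(n) = 502 + n (s(n) = n + 502 = 502 + n)
d(Q, j) = 9*j
c(U) = 1
√(s(544) + 2024442/c(d(34, 7))) = √((502 + 544) + 2024442/1) = √(1046 + 2024442*1) = √(1046 + 2024442) = √2025488 = 4*√126593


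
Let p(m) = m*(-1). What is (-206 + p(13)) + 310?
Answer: 91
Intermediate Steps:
p(m) = -m
(-206 + p(13)) + 310 = (-206 - 1*13) + 310 = (-206 - 13) + 310 = -219 + 310 = 91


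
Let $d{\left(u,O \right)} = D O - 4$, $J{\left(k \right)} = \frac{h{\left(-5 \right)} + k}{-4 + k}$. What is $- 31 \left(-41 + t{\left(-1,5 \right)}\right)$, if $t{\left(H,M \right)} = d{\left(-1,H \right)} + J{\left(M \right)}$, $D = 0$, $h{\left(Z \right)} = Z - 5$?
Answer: $1550$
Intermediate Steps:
$h{\left(Z \right)} = -5 + Z$
$J{\left(k \right)} = \frac{-10 + k}{-4 + k}$ ($J{\left(k \right)} = \frac{\left(-5 - 5\right) + k}{-4 + k} = \frac{-10 + k}{-4 + k}$)
$d{\left(u,O \right)} = -4$ ($d{\left(u,O \right)} = 0 O - 4 = 0 - 4 = -4$)
$t{\left(H,M \right)} = -4 + \frac{-10 + M}{-4 + M}$
$- 31 \left(-41 + t{\left(-1,5 \right)}\right) = - 31 \left(-41 + \frac{3 \left(2 - 5\right)}{-4 + 5}\right) = - 31 \left(-41 + \frac{3 \left(2 - 5\right)}{1}\right) = - 31 \left(-41 + 3 \cdot 1 \left(-3\right)\right) = - 31 \left(-41 - 9\right) = \left(-31\right) \left(-50\right) = 1550$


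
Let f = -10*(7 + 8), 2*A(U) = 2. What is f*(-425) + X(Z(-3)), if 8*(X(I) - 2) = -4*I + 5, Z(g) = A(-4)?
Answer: 510017/8 ≈ 63752.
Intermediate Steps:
A(U) = 1 (A(U) = (½)*2 = 1)
Z(g) = 1
f = -150 (f = -10*15 = -150)
X(I) = 21/8 - I/2 (X(I) = 2 + (-4*I + 5)/8 = 2 + (5 - 4*I)/8 = 2 + (5/8 - I/2) = 21/8 - I/2)
f*(-425) + X(Z(-3)) = -150*(-425) + (21/8 - ½*1) = 63750 + (21/8 - ½) = 63750 + 17/8 = 510017/8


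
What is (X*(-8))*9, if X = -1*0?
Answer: 0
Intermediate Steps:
X = 0
(X*(-8))*9 = (0*(-8))*9 = 0*9 = 0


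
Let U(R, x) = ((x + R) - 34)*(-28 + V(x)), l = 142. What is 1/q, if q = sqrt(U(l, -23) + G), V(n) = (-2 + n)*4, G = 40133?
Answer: sqrt(597)/4179 ≈ 0.0058468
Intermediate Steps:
V(n) = -8 + 4*n
U(R, x) = (-36 + 4*x)*(-34 + R + x) (U(R, x) = ((x + R) - 34)*(-28 + (-8 + 4*x)) = ((R + x) - 34)*(-36 + 4*x) = (-34 + R + x)*(-36 + 4*x) = (-36 + 4*x)*(-34 + R + x))
q = 7*sqrt(597) (q = sqrt((1224 - 172*(-23) - 36*142 + 4*(-23)**2 + 4*142*(-23)) + 40133) = sqrt((1224 + 3956 - 5112 + 4*529 - 13064) + 40133) = sqrt((1224 + 3956 - 5112 + 2116 - 13064) + 40133) = sqrt(-10880 + 40133) = sqrt(29253) = 7*sqrt(597) ≈ 171.04)
1/q = 1/(7*sqrt(597)) = sqrt(597)/4179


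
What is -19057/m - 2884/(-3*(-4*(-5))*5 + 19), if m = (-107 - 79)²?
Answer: 94419847/9721476 ≈ 9.7125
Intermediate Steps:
m = 34596 (m = (-186)² = 34596)
-19057/m - 2884/(-3*(-4*(-5))*5 + 19) = -19057/34596 - 2884/(-3*(-4*(-5))*5 + 19) = -19057*1/34596 - 2884/(-60*5 + 19) = -19057/34596 - 2884/(-3*100 + 19) = -19057/34596 - 2884/(-300 + 19) = -19057/34596 - 2884/(-281) = -19057/34596 - 2884*(-1/281) = -19057/34596 + 2884/281 = 94419847/9721476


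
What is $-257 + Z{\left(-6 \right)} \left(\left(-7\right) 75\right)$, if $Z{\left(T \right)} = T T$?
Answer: $-19157$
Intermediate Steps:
$Z{\left(T \right)} = T^{2}$
$-257 + Z{\left(-6 \right)} \left(\left(-7\right) 75\right) = -257 + \left(-6\right)^{2} \left(\left(-7\right) 75\right) = -257 + 36 \left(-525\right) = -257 - 18900 = -19157$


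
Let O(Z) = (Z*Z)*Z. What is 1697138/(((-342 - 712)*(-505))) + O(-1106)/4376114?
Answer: -178170172471147/582318549695 ≈ -305.97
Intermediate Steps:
O(Z) = Z**3 (O(Z) = Z**2*Z = Z**3)
1697138/(((-342 - 712)*(-505))) + O(-1106)/4376114 = 1697138/(((-342 - 712)*(-505))) + (-1106)**3/4376114 = 1697138/((-1054*(-505))) - 1352899016*1/4376114 = 1697138/532270 - 676449508/2188057 = 1697138*(1/532270) - 676449508/2188057 = 848569/266135 - 676449508/2188057 = -178170172471147/582318549695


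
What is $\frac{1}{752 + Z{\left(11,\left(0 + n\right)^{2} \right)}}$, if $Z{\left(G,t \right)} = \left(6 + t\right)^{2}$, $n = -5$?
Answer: $\frac{1}{1713} \approx 0.00058377$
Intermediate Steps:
$\frac{1}{752 + Z{\left(11,\left(0 + n\right)^{2} \right)}} = \frac{1}{752 + \left(6 + \left(0 - 5\right)^{2}\right)^{2}} = \frac{1}{752 + \left(6 + \left(-5\right)^{2}\right)^{2}} = \frac{1}{752 + \left(6 + 25\right)^{2}} = \frac{1}{752 + 31^{2}} = \frac{1}{752 + 961} = \frac{1}{1713}$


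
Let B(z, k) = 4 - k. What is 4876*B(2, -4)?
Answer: 39008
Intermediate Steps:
4876*B(2, -4) = 4876*(4 - 1*(-4)) = 4876*(4 + 4) = 4876*8 = 39008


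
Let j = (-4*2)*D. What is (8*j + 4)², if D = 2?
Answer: 15376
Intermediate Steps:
j = -16 (j = -4*2*2 = -8*2 = -16)
(8*j + 4)² = (8*(-16) + 4)² = (-128 + 4)² = (-124)² = 15376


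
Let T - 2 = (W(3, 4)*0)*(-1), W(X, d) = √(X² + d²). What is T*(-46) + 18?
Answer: -74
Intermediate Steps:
T = 2 (T = 2 + (√(3² + 4²)*0)*(-1) = 2 + (√(9 + 16)*0)*(-1) = 2 + (√25*0)*(-1) = 2 + (5*0)*(-1) = 2 + 0*(-1) = 2 + 0 = 2)
T*(-46) + 18 = 2*(-46) + 18 = -92 + 18 = -74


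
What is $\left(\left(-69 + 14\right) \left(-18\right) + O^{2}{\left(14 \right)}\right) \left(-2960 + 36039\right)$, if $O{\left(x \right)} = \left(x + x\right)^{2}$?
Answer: $20364954034$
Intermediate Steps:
$O{\left(x \right)} = 4 x^{2}$ ($O{\left(x \right)} = \left(2 x\right)^{2} = 4 x^{2}$)
$\left(\left(-69 + 14\right) \left(-18\right) + O^{2}{\left(14 \right)}\right) \left(-2960 + 36039\right) = \left(\left(-69 + 14\right) \left(-18\right) + \left(4 \cdot 14^{2}\right)^{2}\right) \left(-2960 + 36039\right) = \left(\left(-55\right) \left(-18\right) + \left(4 \cdot 196\right)^{2}\right) 33079 = \left(990 + 784^{2}\right) 33079 = \left(990 + 614656\right) 33079 = 615646 \cdot 33079 = 20364954034$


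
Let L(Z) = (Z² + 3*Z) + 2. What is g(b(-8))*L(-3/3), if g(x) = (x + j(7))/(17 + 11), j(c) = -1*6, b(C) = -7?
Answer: 0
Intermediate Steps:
j(c) = -6
L(Z) = 2 + Z² + 3*Z
g(x) = -3/14 + x/28 (g(x) = (x - 6)/(17 + 11) = (-6 + x)/28 = (-6 + x)*(1/28) = -3/14 + x/28)
g(b(-8))*L(-3/3) = (-3/14 + (1/28)*(-7))*(2 + (-3/3)² + 3*(-3/3)) = (-3/14 - ¼)*(2 + (-3*⅓)² + 3*(-3*⅓)) = -13*(2 + (-1)² + 3*(-1))/28 = -13*(2 + 1 - 3)/28 = -13/28*0 = 0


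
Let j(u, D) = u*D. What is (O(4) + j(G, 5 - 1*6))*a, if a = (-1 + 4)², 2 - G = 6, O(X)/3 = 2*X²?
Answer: 900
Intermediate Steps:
O(X) = 6*X² (O(X) = 3*(2*X²) = 6*X²)
G = -4 (G = 2 - 1*6 = 2 - 6 = -4)
a = 9 (a = 3² = 9)
j(u, D) = D*u
(O(4) + j(G, 5 - 1*6))*a = (6*4² + (5 - 1*6)*(-4))*9 = (6*16 + (5 - 6)*(-4))*9 = (96 - 1*(-4))*9 = (96 + 4)*9 = 100*9 = 900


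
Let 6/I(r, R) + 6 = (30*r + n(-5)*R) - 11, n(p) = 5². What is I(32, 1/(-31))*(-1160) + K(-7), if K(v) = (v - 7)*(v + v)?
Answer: 229542/1217 ≈ 188.61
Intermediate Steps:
n(p) = 25
I(r, R) = 6/(-17 + 25*R + 30*r) (I(r, R) = 6/(-6 + ((30*r + 25*R) - 11)) = 6/(-6 + ((25*R + 30*r) - 11)) = 6/(-6 + (-11 + 25*R + 30*r)) = 6/(-17 + 25*R + 30*r))
K(v) = 2*v*(-7 + v) (K(v) = (-7 + v)*(2*v) = 2*v*(-7 + v))
I(32, 1/(-31))*(-1160) + K(-7) = (6/(-17 + 25/(-31) + 30*32))*(-1160) + 2*(-7)*(-7 - 7) = (6/(-17 + 25*(-1/31) + 960))*(-1160) + 2*(-7)*(-14) = (6/(-17 - 25/31 + 960))*(-1160) + 196 = (6/(29208/31))*(-1160) + 196 = (6*(31/29208))*(-1160) + 196 = (31/4868)*(-1160) + 196 = -8990/1217 + 196 = 229542/1217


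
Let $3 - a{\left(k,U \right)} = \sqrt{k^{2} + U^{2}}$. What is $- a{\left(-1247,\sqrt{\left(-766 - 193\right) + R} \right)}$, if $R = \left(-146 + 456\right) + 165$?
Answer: $-3 + 105 \sqrt{141} \approx 1243.8$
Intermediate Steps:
$R = 475$ ($R = 310 + 165 = 475$)
$a{\left(k,U \right)} = 3 - \sqrt{U^{2} + k^{2}}$ ($a{\left(k,U \right)} = 3 - \sqrt{k^{2} + U^{2}} = 3 - \sqrt{U^{2} + k^{2}}$)
$- a{\left(-1247,\sqrt{\left(-766 - 193\right) + R} \right)} = - (3 - \sqrt{\left(\sqrt{\left(-766 - 193\right) + 475}\right)^{2} + \left(-1247\right)^{2}}) = - (3 - \sqrt{\left(\sqrt{\left(-766 - 193\right) + 475}\right)^{2} + 1555009}) = - (3 - \sqrt{\left(\sqrt{-959 + 475}\right)^{2} + 1555009}) = - (3 - \sqrt{\left(\sqrt{-484}\right)^{2} + 1555009}) = - (3 - \sqrt{\left(22 i\right)^{2} + 1555009}) = - (3 - \sqrt{-484 + 1555009}) = - (3 - \sqrt{1554525}) = - (3 - 105 \sqrt{141}) = -3 + 105 \sqrt{141}$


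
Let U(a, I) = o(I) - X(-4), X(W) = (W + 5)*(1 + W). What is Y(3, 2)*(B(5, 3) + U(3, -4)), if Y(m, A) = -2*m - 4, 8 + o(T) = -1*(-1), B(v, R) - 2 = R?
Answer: -10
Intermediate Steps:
X(W) = (1 + W)*(5 + W) (X(W) = (5 + W)*(1 + W) = (1 + W)*(5 + W))
B(v, R) = 2 + R
o(T) = -7 (o(T) = -8 - 1*(-1) = -8 + 1 = -7)
Y(m, A) = -4 - 2*m
U(a, I) = -4 (U(a, I) = -7 - (5 + (-4)² + 6*(-4)) = -7 - (5 + 16 - 24) = -7 - 1*(-3) = -7 + 3 = -4)
Y(3, 2)*(B(5, 3) + U(3, -4)) = (-4 - 2*3)*((2 + 3) - 4) = (-4 - 6)*(5 - 4) = -10*1 = -10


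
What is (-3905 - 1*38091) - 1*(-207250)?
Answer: 165254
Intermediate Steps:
(-3905 - 1*38091) - 1*(-207250) = (-3905 - 38091) + 207250 = -41996 + 207250 = 165254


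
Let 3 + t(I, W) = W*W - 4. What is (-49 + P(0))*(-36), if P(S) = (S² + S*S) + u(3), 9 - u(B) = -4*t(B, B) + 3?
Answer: 1260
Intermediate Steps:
t(I, W) = -7 + W² (t(I, W) = -3 + (W*W - 4) = -3 + (W² - 4) = -3 + (-4 + W²) = -7 + W²)
u(B) = -22 + 4*B² (u(B) = 9 - (-4*(-7 + B²) + 3) = 9 - ((28 - 4*B²) + 3) = 9 - (31 - 4*B²) = 9 + (-31 + 4*B²) = -22 + 4*B²)
P(S) = 14 + 2*S² (P(S) = (S² + S*S) + (-22 + 4*3²) = (S² + S²) + (-22 + 4*9) = 2*S² + (-22 + 36) = 2*S² + 14 = 14 + 2*S²)
(-49 + P(0))*(-36) = (-49 + (14 + 2*0²))*(-36) = (-49 + (14 + 2*0))*(-36) = (-49 + (14 + 0))*(-36) = (-49 + 14)*(-36) = -35*(-36) = 1260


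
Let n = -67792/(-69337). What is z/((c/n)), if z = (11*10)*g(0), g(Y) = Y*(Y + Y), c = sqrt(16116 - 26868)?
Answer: 0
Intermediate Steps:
c = 16*I*sqrt(42) (c = sqrt(-10752) = 16*I*sqrt(42) ≈ 103.69*I)
g(Y) = 2*Y**2 (g(Y) = Y*(2*Y) = 2*Y**2)
n = 67792/69337 (n = -67792*(-1/69337) = 67792/69337 ≈ 0.97772)
z = 0 (z = (11*10)*(2*0**2) = 110*(2*0) = 110*0 = 0)
z/((c/n)) = 0/(((16*I*sqrt(42))/(67792/69337))) = 0/(((16*I*sqrt(42))*(69337/67792))) = 0/((69337*I*sqrt(42)/4237)) = 0*(-4237*I*sqrt(42)/2912154) = 0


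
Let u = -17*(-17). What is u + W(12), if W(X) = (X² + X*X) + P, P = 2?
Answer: 579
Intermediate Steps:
W(X) = 2 + 2*X² (W(X) = (X² + X*X) + 2 = (X² + X²) + 2 = 2*X² + 2 = 2 + 2*X²)
u = 289
u + W(12) = 289 + (2 + 2*12²) = 289 + (2 + 2*144) = 289 + (2 + 288) = 289 + 290 = 579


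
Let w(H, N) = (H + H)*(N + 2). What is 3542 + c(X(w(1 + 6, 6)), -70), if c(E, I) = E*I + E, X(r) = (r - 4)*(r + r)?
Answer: -1665706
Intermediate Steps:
w(H, N) = 2*H*(2 + N) (w(H, N) = (2*H)*(2 + N) = 2*H*(2 + N))
X(r) = 2*r*(-4 + r) (X(r) = (-4 + r)*(2*r) = 2*r*(-4 + r))
c(E, I) = E + E*I
3542 + c(X(w(1 + 6, 6)), -70) = 3542 + (2*(2*(1 + 6)*(2 + 6))*(-4 + 2*(1 + 6)*(2 + 6)))*(1 - 70) = 3542 + (2*(2*7*8)*(-4 + 2*7*8))*(-69) = 3542 + (2*112*(-4 + 112))*(-69) = 3542 + (2*112*108)*(-69) = 3542 + 24192*(-69) = 3542 - 1669248 = -1665706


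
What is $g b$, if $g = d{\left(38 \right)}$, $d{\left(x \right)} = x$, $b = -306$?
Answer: $-11628$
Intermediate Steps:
$g = 38$
$g b = 38 \left(-306\right) = -11628$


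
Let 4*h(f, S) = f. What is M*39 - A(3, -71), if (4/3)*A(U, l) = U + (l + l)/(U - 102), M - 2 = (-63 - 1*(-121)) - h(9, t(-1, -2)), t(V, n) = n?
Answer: 148429/66 ≈ 2248.9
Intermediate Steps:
h(f, S) = f/4
M = 231/4 (M = 2 + ((-63 - 1*(-121)) - 9/4) = 2 + ((-63 + 121) - 1*9/4) = 2 + (58 - 9/4) = 2 + 223/4 = 231/4 ≈ 57.750)
A(U, l) = 3*U/4 + 3*l/(2*(-102 + U)) (A(U, l) = 3*(U + (l + l)/(U - 102))/4 = 3*(U + (2*l)/(-102 + U))/4 = 3*(U + 2*l/(-102 + U))/4 = 3*U/4 + 3*l/(2*(-102 + U)))
M*39 - A(3, -71) = (231/4)*39 - 3*(3**2 - 102*3 + 2*(-71))/(4*(-102 + 3)) = 9009/4 - 3*(9 - 306 - 142)/(4*(-99)) = 9009/4 - 3*(-1)*(-439)/(4*99) = 9009/4 - 1*439/132 = 9009/4 - 439/132 = 148429/66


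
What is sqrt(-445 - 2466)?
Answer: I*sqrt(2911) ≈ 53.954*I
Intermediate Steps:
sqrt(-445 - 2466) = sqrt(-2911) = I*sqrt(2911)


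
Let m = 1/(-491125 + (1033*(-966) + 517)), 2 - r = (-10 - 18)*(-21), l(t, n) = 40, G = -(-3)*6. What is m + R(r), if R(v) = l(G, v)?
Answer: 59539439/1488486 ≈ 40.000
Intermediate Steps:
G = 18 (G = -3*(-6) = 18)
r = -586 (r = 2 - (-10 - 18)*(-21) = 2 - (-28)*(-21) = 2 - 1*588 = 2 - 588 = -586)
R(v) = 40
m = -1/1488486 (m = 1/(-491125 + (-997878 + 517)) = 1/(-491125 - 997361) = 1/(-1488486) = -1/1488486 ≈ -6.7182e-7)
m + R(r) = -1/1488486 + 40 = 59539439/1488486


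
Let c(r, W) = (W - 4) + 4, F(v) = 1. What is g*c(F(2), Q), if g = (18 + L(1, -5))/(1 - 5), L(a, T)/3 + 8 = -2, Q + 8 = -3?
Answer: -33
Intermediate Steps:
Q = -11 (Q = -8 - 3 = -11)
L(a, T) = -30 (L(a, T) = -24 + 3*(-2) = -24 - 6 = -30)
c(r, W) = W (c(r, W) = (-4 + W) + 4 = W)
g = 3 (g = (18 - 30)/(1 - 5) = -12/(-4) = -12*(-1/4) = 3)
g*c(F(2), Q) = 3*(-11) = -33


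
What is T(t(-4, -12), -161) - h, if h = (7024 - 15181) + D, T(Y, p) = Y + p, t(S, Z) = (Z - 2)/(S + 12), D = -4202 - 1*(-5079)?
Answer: 28469/4 ≈ 7117.3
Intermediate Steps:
D = 877 (D = -4202 + 5079 = 877)
t(S, Z) = (-2 + Z)/(12 + S)
h = -7280 (h = (7024 - 15181) + 877 = -8157 + 877 = -7280)
T(t(-4, -12), -161) - h = ((-2 - 12)/(12 - 4) - 161) - 1*(-7280) = (-14/8 - 161) + 7280 = ((⅛)*(-14) - 161) + 7280 = (-7/4 - 161) + 7280 = -651/4 + 7280 = 28469/4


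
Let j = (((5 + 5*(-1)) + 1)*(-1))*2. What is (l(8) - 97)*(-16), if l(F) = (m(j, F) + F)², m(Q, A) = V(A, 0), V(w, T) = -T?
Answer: 528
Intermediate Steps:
j = -2 (j = (((5 - 5) + 1)*(-1))*2 = ((0 + 1)*(-1))*2 = (1*(-1))*2 = -1*2 = -2)
m(Q, A) = 0 (m(Q, A) = -1*0 = 0)
l(F) = F² (l(F) = (0 + F)² = F²)
(l(8) - 97)*(-16) = (8² - 97)*(-16) = (64 - 97)*(-16) = -33*(-16) = 528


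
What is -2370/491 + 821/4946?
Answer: -11318909/2428486 ≈ -4.6609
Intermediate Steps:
-2370/491 + 821/4946 = -11318909/2428486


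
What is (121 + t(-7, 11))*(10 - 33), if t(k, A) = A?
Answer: -3036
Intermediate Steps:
(121 + t(-7, 11))*(10 - 33) = (121 + 11)*(10 - 33) = 132*(-23) = -3036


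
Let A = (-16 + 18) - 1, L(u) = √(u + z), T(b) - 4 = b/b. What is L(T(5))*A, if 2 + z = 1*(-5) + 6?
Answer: 2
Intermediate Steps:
z = -1 (z = -2 + (1*(-5) + 6) = -2 + (-5 + 6) = -2 + 1 = -1)
T(b) = 5 (T(b) = 4 + b/b = 4 + 1 = 5)
L(u) = √(-1 + u) (L(u) = √(u - 1) = √(-1 + u))
A = 1 (A = 2 - 1 = 1)
L(T(5))*A = √(-1 + 5)*1 = √4*1 = 2*1 = 2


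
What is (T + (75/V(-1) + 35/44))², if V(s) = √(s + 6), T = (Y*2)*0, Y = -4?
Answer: 2179225/1936 + 525*√5/22 ≈ 1179.0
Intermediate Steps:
T = 0 (T = -4*2*0 = -8*0 = 0)
V(s) = √(6 + s)
(T + (75/V(-1) + 35/44))² = (0 + (75/(√(6 - 1)) + 35/44))² = (0 + (75/(√5) + 35*(1/44)))² = (0 + (75*(√5/5) + 35/44))² = (0 + (15*√5 + 35/44))² = (0 + (35/44 + 15*√5))² = (35/44 + 15*√5)²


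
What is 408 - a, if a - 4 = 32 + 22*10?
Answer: 152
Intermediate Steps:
a = 256 (a = 4 + (32 + 22*10) = 4 + (32 + 220) = 4 + 252 = 256)
408 - a = 408 - 1*256 = 408 - 256 = 152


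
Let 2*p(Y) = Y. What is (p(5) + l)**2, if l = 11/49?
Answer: 71289/9604 ≈ 7.4228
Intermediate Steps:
p(Y) = Y/2
l = 11/49 (l = 11*(1/49) = 11/49 ≈ 0.22449)
(p(5) + l)**2 = ((1/2)*5 + 11/49)**2 = (5/2 + 11/49)**2 = (267/98)**2 = 71289/9604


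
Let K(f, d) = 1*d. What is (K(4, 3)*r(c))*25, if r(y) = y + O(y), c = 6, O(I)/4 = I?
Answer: 2250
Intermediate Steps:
O(I) = 4*I
K(f, d) = d
r(y) = 5*y (r(y) = y + 4*y = 5*y)
(K(4, 3)*r(c))*25 = (3*(5*6))*25 = (3*30)*25 = 90*25 = 2250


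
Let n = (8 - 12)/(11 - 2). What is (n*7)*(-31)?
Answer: 868/9 ≈ 96.444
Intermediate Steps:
n = -4/9 ≈ -0.44444
(n*7)*(-31) = -4/9*7*(-31) = -28/9*(-31) = 868/9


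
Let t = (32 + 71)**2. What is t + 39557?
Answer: 50166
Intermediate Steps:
t = 10609 (t = 103**2 = 10609)
t + 39557 = 10609 + 39557 = 50166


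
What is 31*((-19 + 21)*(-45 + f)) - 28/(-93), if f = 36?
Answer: -51866/93 ≈ -557.70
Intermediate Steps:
31*((-19 + 21)*(-45 + f)) - 28/(-93) = 31*((-19 + 21)*(-45 + 36)) - 28/(-93) = 31*(2*(-9)) - 28*(-1/93) = 31*(-18) + 28/93 = -558 + 28/93 = -51866/93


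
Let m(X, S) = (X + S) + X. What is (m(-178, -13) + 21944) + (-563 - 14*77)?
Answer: 19934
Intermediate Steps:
m(X, S) = S + 2*X (m(X, S) = (S + X) + X = S + 2*X)
(m(-178, -13) + 21944) + (-563 - 14*77) = ((-13 + 2*(-178)) + 21944) + (-563 - 14*77) = ((-13 - 356) + 21944) + (-563 - 1*1078) = (-369 + 21944) + (-563 - 1078) = 21575 - 1641 = 19934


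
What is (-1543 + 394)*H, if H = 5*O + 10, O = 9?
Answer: -63195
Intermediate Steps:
H = 55 (H = 5*9 + 10 = 45 + 10 = 55)
(-1543 + 394)*H = (-1543 + 394)*55 = -1149*55 = -63195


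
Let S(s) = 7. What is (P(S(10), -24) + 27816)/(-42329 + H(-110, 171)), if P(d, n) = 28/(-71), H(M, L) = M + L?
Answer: -493727/750257 ≈ -0.65808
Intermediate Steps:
H(M, L) = L + M
P(d, n) = -28/71 (P(d, n) = 28*(-1/71) = -28/71)
(P(S(10), -24) + 27816)/(-42329 + H(-110, 171)) = (-28/71 + 27816)/(-42329 + (171 - 110)) = 1974908/(71*(-42329 + 61)) = (1974908/71)/(-42268) = (1974908/71)*(-1/42268) = -493727/750257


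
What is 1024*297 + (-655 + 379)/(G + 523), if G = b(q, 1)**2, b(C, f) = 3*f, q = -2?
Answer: 40448955/133 ≈ 3.0413e+5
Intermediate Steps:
G = 9 (G = (3*1)**2 = 3**2 = 9)
1024*297 + (-655 + 379)/(G + 523) = 1024*297 + (-655 + 379)/(9 + 523) = 304128 - 276/532 = 304128 - 276*1/532 = 304128 - 69/133 = 40448955/133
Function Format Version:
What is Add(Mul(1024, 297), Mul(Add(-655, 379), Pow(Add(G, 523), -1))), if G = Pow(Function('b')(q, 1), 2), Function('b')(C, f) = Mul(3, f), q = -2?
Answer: Rational(40448955, 133) ≈ 3.0413e+5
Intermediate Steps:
G = 9 (G = Pow(Mul(3, 1), 2) = Pow(3, 2) = 9)
Add(Mul(1024, 297), Mul(Add(-655, 379), Pow(Add(G, 523), -1))) = Add(Mul(1024, 297), Mul(Add(-655, 379), Pow(Add(9, 523), -1))) = Add(304128, Mul(-276, Pow(532, -1))) = Add(304128, Mul(-276, Rational(1, 532))) = Add(304128, Rational(-69, 133)) = Rational(40448955, 133)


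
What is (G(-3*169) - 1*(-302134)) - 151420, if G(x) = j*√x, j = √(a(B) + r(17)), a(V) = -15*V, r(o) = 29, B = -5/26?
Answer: 150714 + I*√64662/2 ≈ 1.5071e+5 + 127.14*I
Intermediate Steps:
B = -5/26 (B = -5*1/26 = -5/26 ≈ -0.19231)
j = √21554/26 (j = √(-15*(-5/26) + 29) = √(75/26 + 29) = √(829/26) = √21554/26 ≈ 5.6466)
G(x) = √21554*√x/26 (G(x) = (√21554/26)*√x = √21554*√x/26)
(G(-3*169) - 1*(-302134)) - 151420 = (√21554*√(-3*169)/26 - 1*(-302134)) - 151420 = (√21554*√(-507)/26 + 302134) - 151420 = (√21554*(13*I*√3)/26 + 302134) - 151420 = (I*√64662/2 + 302134) - 151420 = (302134 + I*√64662/2) - 151420 = 150714 + I*√64662/2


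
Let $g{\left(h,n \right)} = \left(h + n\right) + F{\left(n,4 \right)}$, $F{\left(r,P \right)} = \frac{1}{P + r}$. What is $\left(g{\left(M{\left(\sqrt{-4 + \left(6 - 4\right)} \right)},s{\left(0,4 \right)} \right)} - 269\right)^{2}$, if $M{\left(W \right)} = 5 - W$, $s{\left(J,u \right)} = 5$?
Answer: $\frac{5428738}{81} + \frac{4660 i \sqrt{2}}{9} \approx 67022.0 + 732.25 i$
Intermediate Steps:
$g{\left(h,n \right)} = h + n + \frac{1}{4 + n}$ ($g{\left(h,n \right)} = \left(h + n\right) + \frac{1}{4 + n} = h + n + \frac{1}{4 + n}$)
$\left(g{\left(M{\left(\sqrt{-4 + \left(6 - 4\right)} \right)},s{\left(0,4 \right)} \right)} - 269\right)^{2} = \left(\frac{1 + \left(4 + 5\right) \left(\left(5 - \sqrt{-4 + \left(6 - 4\right)}\right) + 5\right)}{4 + 5} - 269\right)^{2} = \left(\frac{1 + 9 \left(\left(5 - \sqrt{-4 + \left(6 - 4\right)}\right) + 5\right)}{9} - 269\right)^{2} = \left(\frac{1 + 9 \left(\left(5 - \sqrt{-4 + 2}\right) + 5\right)}{9} - 269\right)^{2} = \left(\frac{1 + 9 \left(\left(5 - \sqrt{-2}\right) + 5\right)}{9} - 269\right)^{2} = \left(\frac{1 + 9 \left(\left(5 - i \sqrt{2}\right) + 5\right)}{9} - 269\right)^{2} = \left(\frac{1 + 9 \left(10 - i \sqrt{2}\right)}{9} - 269\right)^{2} = \left(\frac{1 + \left(90 - 9 i \sqrt{2}\right)}{9} - 269\right)^{2} = \left(\frac{91 - 9 i \sqrt{2}}{9} - 269\right)^{2} = \left(\left(\frac{91}{9} - i \sqrt{2}\right) - 269\right)^{2} = \left(- \frac{2330}{9} - i \sqrt{2}\right)^{2}$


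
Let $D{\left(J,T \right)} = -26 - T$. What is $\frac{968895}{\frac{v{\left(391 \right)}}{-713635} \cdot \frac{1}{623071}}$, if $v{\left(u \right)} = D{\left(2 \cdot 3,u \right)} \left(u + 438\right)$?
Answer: $\frac{143604860621897025}{115231} \approx 1.2462 \cdot 10^{12}$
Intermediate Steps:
$v{\left(u \right)} = \left(-26 - u\right) \left(438 + u\right)$ ($v{\left(u \right)} = \left(-26 - u\right) \left(u + 438\right) = \left(-26 - u\right) \left(438 + u\right)$)
$\frac{968895}{\frac{v{\left(391 \right)}}{-713635} \cdot \frac{1}{623071}} = \frac{968895}{\frac{\left(-1\right) \left(26 + 391\right) \left(438 + 391\right)}{-713635} \cdot \frac{1}{623071}} = \frac{968895}{\left(-1\right) 417 \cdot 829 \left(- \frac{1}{713635}\right) \frac{1}{623071}} = \frac{968895}{\left(-345693\right) \left(- \frac{1}{713635}\right) \frac{1}{623071}} = \frac{968895}{\frac{345693}{713635} \cdot \frac{1}{623071}} = \frac{968895}{\frac{345693}{444645273085}} = 968895 \cdot \frac{444645273085}{345693} = \frac{143604860621897025}{115231}$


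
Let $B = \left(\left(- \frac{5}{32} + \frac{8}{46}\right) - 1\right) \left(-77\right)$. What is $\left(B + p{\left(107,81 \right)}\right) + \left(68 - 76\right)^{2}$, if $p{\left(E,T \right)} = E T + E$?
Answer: $\frac{6560439}{736} \approx 8913.6$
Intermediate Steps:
$p{\left(E,T \right)} = E + E T$
$B = \frac{55671}{736}$ ($B = \left(\left(\left(-5\right) \frac{1}{32} + 8 \cdot \frac{1}{46}\right) - 1\right) \left(-77\right) = \left(\left(- \frac{5}{32} + \frac{4}{23}\right) - 1\right) \left(-77\right) = \left(\frac{13}{736} - 1\right) \left(-77\right) = \left(- \frac{723}{736}\right) \left(-77\right) = \frac{55671}{736} \approx 75.64$)
$\left(B + p{\left(107,81 \right)}\right) + \left(68 - 76\right)^{2} = \left(\frac{55671}{736} + 107 \left(1 + 81\right)\right) + \left(68 - 76\right)^{2} = \left(\frac{55671}{736} + 107 \cdot 82\right) + \left(-8\right)^{2} = \left(\frac{55671}{736} + 8774\right) + 64 = \frac{6513335}{736} + 64 = \frac{6560439}{736}$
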